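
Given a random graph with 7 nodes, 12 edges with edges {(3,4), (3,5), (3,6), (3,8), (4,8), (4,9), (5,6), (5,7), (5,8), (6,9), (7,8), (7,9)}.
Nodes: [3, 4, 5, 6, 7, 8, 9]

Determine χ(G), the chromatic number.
Clique number ω(G) = 3 (lower bound: χ ≥ ω).
Suppose a proper 3-coloring c exists. The clique [3, 4, 8] takes 3 distinct colors; by symmetry let c(3) = 1, c(4) = 2, c(8) = 3.
- Vertex 5: neighbors [3, 8] already have colors [1, 3] ⇒ c(5) = 2.
- Vertex 6: neighbors [3, 5] already have colors [1, 2] ⇒ c(6) = 3.
- Vertex 7: neighbors [5, 8] already have colors [2, 3] ⇒ c(7) = 1.
- Vertex 9: neighbors [7, 4, 6] already have colors [1, 2, 3] — all 3 colors blocked. Contradiction.
The forced assignments end in a contradiction, so G has no proper 3-coloring (χ ≥ 4).
The coloring below uses 4 colors, so χ(G) = 4.
A valid 4-coloring: color 1: [4, 5]; color 2: [6, 8]; color 3: [3, 7]; color 4: [9].

χ(G) = 4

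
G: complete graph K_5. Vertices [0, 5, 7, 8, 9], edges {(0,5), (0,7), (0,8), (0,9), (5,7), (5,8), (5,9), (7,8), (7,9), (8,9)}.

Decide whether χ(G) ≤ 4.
The clique on vertices [0, 5, 7, 8, 9] has size 5 > 4, so it alone needs 5 colors.

No, G is not 4-colorable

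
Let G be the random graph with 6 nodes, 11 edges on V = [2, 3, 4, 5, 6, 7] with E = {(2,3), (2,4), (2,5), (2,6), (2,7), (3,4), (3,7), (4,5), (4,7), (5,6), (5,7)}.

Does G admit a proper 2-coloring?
No, G is not 2-colorable

The clique on vertices [2, 3, 4, 7] has size 4 > 2, so it alone needs 4 colors.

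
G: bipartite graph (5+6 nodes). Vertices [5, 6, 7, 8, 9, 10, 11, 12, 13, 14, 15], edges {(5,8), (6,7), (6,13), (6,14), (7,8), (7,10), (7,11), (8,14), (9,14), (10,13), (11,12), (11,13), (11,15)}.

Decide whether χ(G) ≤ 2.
Yes, G is 2-colorable

A valid 2-coloring: color 1: [6, 8, 9, 10, 11]; color 2: [5, 7, 12, 13, 14, 15].
(χ(G) = 2 ≤ 2.)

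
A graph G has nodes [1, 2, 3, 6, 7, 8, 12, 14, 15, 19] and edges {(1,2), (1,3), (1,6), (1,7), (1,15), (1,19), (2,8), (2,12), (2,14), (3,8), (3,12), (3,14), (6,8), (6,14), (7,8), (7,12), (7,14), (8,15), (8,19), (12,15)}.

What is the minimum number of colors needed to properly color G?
Clique number ω(G) = 2 (lower bound: χ ≥ ω).
The graph is bipartite (no odd cycle), so 2 colors suffice: χ(G) = 2.
A valid 2-coloring: color 1: [1, 8, 12, 14]; color 2: [2, 3, 6, 7, 15, 19].

χ(G) = 2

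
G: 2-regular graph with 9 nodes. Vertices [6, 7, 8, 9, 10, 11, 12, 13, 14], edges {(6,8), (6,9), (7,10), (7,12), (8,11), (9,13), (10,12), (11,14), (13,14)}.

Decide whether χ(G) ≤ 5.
A valid 5-coloring: color 1: [7, 8, 9, 14]; color 2: [6, 11, 12, 13]; color 3: [10].
(χ(G) = 3 ≤ 5.)

Yes, G is 5-colorable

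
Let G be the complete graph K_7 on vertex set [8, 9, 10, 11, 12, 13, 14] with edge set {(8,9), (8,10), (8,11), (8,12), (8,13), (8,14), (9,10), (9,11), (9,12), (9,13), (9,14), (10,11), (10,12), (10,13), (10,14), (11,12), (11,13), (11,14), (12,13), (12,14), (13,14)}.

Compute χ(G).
Clique number ω(G) = 7 (lower bound: χ ≥ ω).
The clique on [8, 9, 10, 11, 12, 13, 14] has size 7, forcing χ ≥ 7, and the coloring below uses 7 colors, so χ(G) = 7.
A valid 7-coloring: color 1: [8]; color 2: [9]; color 3: [13]; color 4: [12]; color 5: [14]; color 6: [10]; color 7: [11].

χ(G) = 7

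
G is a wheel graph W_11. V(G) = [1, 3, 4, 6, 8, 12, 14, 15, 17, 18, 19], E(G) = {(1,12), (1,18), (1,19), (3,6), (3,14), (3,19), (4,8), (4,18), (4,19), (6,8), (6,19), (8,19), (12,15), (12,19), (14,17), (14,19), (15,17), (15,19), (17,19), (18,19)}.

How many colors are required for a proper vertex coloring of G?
χ(G) = 3

Clique number ω(G) = 3 (lower bound: χ ≥ ω).
The clique on [1, 18, 19] has size 3, forcing χ ≥ 3, and the coloring below uses 3 colors, so χ(G) = 3.
A valid 3-coloring: color 1: [19]; color 2: [3, 8, 12, 17, 18]; color 3: [1, 4, 6, 14, 15].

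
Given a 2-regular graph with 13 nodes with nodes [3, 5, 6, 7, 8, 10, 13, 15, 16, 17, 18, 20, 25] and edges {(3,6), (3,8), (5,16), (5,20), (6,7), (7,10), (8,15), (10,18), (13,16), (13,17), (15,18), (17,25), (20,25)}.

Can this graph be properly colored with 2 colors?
Odd cycle [3, 6, 7, 10, 18, 15, 8] needs 3 colors (χ ≥ 3).
Hence χ(G) ≥ 3 > 2, so no proper 2-coloring exists.

No, G is not 2-colorable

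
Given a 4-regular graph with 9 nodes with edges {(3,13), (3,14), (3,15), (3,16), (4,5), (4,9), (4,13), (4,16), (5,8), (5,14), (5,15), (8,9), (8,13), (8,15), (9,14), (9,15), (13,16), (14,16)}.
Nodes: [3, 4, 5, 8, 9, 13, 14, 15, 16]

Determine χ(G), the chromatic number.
Clique number ω(G) = 3 (lower bound: χ ≥ ω).
The clique on [3, 13, 16] has size 3, forcing χ ≥ 3, and the coloring below uses 3 colors, so χ(G) = 3.
A valid 3-coloring: color 1: [5, 9, 16]; color 2: [3, 4, 8]; color 3: [13, 14, 15].

χ(G) = 3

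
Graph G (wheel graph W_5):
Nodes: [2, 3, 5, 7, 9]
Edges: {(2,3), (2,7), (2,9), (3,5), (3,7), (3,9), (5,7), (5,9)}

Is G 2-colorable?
No, G is not 2-colorable

The clique on vertices [2, 3, 9] has size 3 > 2, so it alone needs 3 colors.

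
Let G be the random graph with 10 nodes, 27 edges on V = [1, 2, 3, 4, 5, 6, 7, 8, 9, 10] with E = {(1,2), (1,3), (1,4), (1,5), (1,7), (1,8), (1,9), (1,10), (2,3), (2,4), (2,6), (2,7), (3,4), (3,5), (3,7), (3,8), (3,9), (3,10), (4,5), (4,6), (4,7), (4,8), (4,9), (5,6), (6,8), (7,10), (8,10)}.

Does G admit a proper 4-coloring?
The clique on vertices [1, 2, 3, 4, 7] has size 5 > 4, so it alone needs 5 colors.

No, G is not 4-colorable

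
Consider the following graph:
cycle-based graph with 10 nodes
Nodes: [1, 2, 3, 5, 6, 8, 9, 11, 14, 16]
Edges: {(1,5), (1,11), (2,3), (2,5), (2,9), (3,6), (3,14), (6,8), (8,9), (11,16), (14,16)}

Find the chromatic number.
χ(G) = 3

Clique number ω(G) = 2 (lower bound: χ ≥ ω).
Odd cycle [2, 9, 8, 6, 3] needs 3 colors (χ ≥ 3).
The coloring below uses 3 colors, so χ(G) = 3.
A valid 3-coloring: color 1: [1, 3, 9, 16]; color 2: [2, 6, 11, 14]; color 3: [5, 8].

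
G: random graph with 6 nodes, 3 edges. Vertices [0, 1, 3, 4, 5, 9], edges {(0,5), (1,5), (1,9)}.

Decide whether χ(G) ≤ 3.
A valid 3-coloring: color 1: [3, 4, 5, 9]; color 2: [0, 1].
(χ(G) = 2 ≤ 3.)

Yes, G is 3-colorable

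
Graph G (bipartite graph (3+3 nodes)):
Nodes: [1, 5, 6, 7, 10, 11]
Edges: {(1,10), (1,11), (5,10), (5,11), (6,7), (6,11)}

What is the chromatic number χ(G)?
Clique number ω(G) = 2 (lower bound: χ ≥ ω).
The graph is bipartite (no odd cycle), so 2 colors suffice: χ(G) = 2.
A valid 2-coloring: color 1: [7, 10, 11]; color 2: [1, 5, 6].

χ(G) = 2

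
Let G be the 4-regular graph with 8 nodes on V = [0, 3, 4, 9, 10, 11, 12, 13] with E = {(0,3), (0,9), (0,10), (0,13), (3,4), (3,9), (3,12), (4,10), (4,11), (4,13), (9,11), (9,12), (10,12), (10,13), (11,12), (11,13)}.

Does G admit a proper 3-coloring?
Yes, G is 3-colorable

A valid 3-coloring: color 1: [0, 4, 12]; color 2: [9, 13]; color 3: [3, 10, 11].
(χ(G) = 3 ≤ 3.)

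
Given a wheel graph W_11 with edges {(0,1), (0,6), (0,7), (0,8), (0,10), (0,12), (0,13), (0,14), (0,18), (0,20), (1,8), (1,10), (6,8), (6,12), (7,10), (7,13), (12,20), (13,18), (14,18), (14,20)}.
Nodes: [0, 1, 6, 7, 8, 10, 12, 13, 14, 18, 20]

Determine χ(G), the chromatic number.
χ(G) = 3

Clique number ω(G) = 3 (lower bound: χ ≥ ω).
The clique on [0, 1, 8] has size 3, forcing χ ≥ 3, and the coloring below uses 3 colors, so χ(G) = 3.
A valid 3-coloring: color 1: [0]; color 2: [8, 10, 12, 13, 14]; color 3: [1, 6, 7, 18, 20].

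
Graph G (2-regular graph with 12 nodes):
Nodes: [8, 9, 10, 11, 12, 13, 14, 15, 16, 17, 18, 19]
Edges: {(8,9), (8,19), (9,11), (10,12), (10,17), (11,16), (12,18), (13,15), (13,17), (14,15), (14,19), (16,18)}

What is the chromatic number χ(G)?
χ(G) = 2

Clique number ω(G) = 2 (lower bound: χ ≥ ω).
The graph is bipartite (no odd cycle), so 2 colors suffice: χ(G) = 2.
A valid 2-coloring: color 1: [8, 10, 11, 13, 14, 18]; color 2: [9, 12, 15, 16, 17, 19].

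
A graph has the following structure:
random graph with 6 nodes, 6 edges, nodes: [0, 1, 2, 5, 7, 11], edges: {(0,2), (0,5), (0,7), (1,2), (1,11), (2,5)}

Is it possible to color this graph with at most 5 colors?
A valid 5-coloring: color 1: [0, 1]; color 2: [2, 7, 11]; color 3: [5].
(χ(G) = 3 ≤ 5.)

Yes, G is 5-colorable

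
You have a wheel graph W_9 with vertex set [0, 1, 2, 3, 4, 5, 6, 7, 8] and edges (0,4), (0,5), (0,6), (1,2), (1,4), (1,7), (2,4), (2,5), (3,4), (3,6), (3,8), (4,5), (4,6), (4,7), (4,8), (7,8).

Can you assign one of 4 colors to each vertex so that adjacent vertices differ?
A valid 4-coloring: color 1: [4]; color 2: [0, 2, 3, 7]; color 3: [1, 5, 6, 8].
(χ(G) = 3 ≤ 4.)

Yes, G is 4-colorable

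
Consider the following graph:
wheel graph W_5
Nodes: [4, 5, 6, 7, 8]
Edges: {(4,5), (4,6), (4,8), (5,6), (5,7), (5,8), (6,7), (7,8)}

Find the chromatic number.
Clique number ω(G) = 3 (lower bound: χ ≥ ω).
The clique on [4, 5, 8] has size 3, forcing χ ≥ 3, and the coloring below uses 3 colors, so χ(G) = 3.
A valid 3-coloring: color 1: [5]; color 2: [4, 7]; color 3: [6, 8].

χ(G) = 3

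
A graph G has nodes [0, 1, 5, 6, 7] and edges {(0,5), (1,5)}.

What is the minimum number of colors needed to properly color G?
χ(G) = 2

Clique number ω(G) = 2 (lower bound: χ ≥ ω).
The graph is bipartite (no odd cycle), so 2 colors suffice: χ(G) = 2.
A valid 2-coloring: color 1: [5, 6, 7]; color 2: [0, 1].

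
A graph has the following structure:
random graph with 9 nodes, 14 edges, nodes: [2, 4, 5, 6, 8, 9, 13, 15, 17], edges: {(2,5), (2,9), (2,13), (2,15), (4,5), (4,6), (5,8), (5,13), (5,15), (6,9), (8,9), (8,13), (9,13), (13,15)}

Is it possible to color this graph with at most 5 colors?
A valid 5-coloring: color 1: [5, 9, 17]; color 2: [4, 13]; color 3: [2, 6, 8]; color 4: [15].
(χ(G) = 4 ≤ 5.)

Yes, G is 5-colorable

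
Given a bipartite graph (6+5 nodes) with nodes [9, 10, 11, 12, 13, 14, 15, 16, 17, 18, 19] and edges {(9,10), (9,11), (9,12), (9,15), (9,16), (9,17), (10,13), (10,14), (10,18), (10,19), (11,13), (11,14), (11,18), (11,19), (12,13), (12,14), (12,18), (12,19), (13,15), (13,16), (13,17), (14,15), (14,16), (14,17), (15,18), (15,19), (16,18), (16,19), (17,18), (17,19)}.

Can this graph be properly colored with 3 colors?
Yes, G is 3-colorable

A valid 3-coloring: color 1: [9, 13, 14, 18, 19]; color 2: [10, 11, 12, 15, 16, 17].
(χ(G) = 2 ≤ 3.)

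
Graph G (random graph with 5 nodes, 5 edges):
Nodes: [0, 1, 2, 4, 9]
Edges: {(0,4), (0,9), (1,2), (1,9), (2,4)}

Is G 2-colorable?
No, G is not 2-colorable

Odd cycle [4, 0, 9, 1, 2] needs 3 colors (χ ≥ 3).
Hence χ(G) ≥ 3 > 2, so no proper 2-coloring exists.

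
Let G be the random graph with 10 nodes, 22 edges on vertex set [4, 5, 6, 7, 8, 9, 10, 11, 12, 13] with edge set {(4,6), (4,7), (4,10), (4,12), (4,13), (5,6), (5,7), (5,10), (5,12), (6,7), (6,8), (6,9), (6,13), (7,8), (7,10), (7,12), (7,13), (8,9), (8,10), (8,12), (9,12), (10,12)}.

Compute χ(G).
χ(G) = 4

Clique number ω(G) = 4 (lower bound: χ ≥ ω).
The clique on [7, 8, 10, 12] has size 4, forcing χ ≥ 4, and the coloring below uses 4 colors, so χ(G) = 4.
A valid 4-coloring: color 1: [7, 9, 11]; color 2: [6, 12]; color 3: [10, 13]; color 4: [4, 5, 8].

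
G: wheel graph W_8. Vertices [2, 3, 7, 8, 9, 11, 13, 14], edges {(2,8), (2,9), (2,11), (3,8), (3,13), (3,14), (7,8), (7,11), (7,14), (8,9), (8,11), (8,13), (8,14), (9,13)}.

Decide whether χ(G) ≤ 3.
Odd cycle [3, 14, 7, 11, 2, 9, 13] needs 3 colors (χ ≥ 3).
Vertex 8 is adjacent to every vertex of [2, 3, 7, 9, 11, 13, 14], which already need 3 colors among themselves, so 8 needs a new color (χ ≥ 4).
Hence χ(G) ≥ 4 > 3, so no proper 3-coloring exists.

No, G is not 3-colorable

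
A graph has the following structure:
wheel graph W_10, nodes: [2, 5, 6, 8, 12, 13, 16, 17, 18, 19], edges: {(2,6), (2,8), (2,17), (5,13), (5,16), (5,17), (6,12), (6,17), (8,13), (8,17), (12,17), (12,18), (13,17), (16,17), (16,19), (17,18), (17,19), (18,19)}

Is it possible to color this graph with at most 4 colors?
Yes, G is 4-colorable

A valid 4-coloring: color 1: [17]; color 2: [5, 6, 8, 18]; color 3: [2, 12, 13, 16]; color 4: [19].
(χ(G) = 4 ≤ 4.)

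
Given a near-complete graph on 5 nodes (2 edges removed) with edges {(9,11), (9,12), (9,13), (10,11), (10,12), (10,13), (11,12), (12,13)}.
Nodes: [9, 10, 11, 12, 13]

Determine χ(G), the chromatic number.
χ(G) = 3

Clique number ω(G) = 3 (lower bound: χ ≥ ω).
The clique on [9, 11, 12] has size 3, forcing χ ≥ 3, and the coloring below uses 3 colors, so χ(G) = 3.
A valid 3-coloring: color 1: [12]; color 2: [9, 10]; color 3: [11, 13].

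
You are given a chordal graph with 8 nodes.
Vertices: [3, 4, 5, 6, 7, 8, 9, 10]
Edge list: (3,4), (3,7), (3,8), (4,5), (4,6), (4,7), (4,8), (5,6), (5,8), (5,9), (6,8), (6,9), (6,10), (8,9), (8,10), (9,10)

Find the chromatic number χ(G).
χ(G) = 4

Clique number ω(G) = 4 (lower bound: χ ≥ ω).
The clique on [6, 8, 9, 10] has size 4, forcing χ ≥ 4, and the coloring below uses 4 colors, so χ(G) = 4.
A valid 4-coloring: color 1: [7, 8]; color 2: [3, 6]; color 3: [4, 9]; color 4: [5, 10].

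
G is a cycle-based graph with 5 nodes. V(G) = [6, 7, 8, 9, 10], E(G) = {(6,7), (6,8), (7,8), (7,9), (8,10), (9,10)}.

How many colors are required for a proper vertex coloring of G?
Clique number ω(G) = 3 (lower bound: χ ≥ ω).
The clique on [6, 7, 8] has size 3, forcing χ ≥ 3, and the coloring below uses 3 colors, so χ(G) = 3.
A valid 3-coloring: color 1: [8, 9]; color 2: [7, 10]; color 3: [6].

χ(G) = 3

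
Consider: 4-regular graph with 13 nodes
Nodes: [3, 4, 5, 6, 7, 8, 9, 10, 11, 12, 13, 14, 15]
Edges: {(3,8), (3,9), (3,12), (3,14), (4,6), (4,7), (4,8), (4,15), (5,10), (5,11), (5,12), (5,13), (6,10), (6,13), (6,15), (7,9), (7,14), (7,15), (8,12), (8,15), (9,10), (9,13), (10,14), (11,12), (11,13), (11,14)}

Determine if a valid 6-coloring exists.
A valid 6-coloring: color 1: [5, 6, 8, 9, 14]; color 2: [10, 12, 13, 15]; color 3: [3, 4, 11]; color 4: [7].
(χ(G) = 4 ≤ 6.)

Yes, G is 6-colorable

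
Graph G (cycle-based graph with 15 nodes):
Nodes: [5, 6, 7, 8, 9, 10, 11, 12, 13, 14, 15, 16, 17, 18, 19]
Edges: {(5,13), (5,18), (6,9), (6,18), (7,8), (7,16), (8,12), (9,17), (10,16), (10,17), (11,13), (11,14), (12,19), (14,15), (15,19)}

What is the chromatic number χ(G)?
Clique number ω(G) = 2 (lower bound: χ ≥ ω).
Odd cycle [16, 10, 17, 9, 6, 18, 5, 13, 11, 14, 15, 19, 12, 8, 7] needs 3 colors (χ ≥ 3).
The coloring below uses 3 colors, so χ(G) = 3.
A valid 3-coloring: color 1: [5, 6, 8, 11, 15, 16, 17]; color 2: [7, 9, 10, 13, 14, 18, 19]; color 3: [12].

χ(G) = 3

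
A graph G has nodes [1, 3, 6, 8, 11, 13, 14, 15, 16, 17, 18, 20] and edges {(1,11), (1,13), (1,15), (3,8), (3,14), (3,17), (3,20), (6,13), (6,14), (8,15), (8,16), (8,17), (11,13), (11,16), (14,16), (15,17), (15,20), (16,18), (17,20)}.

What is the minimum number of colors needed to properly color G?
χ(G) = 3

Clique number ω(G) = 3 (lower bound: χ ≥ ω).
The clique on [1, 11, 13] has size 3, forcing χ ≥ 3, and the coloring below uses 3 colors, so χ(G) = 3.
A valid 3-coloring: color 1: [1, 6, 16, 17]; color 2: [3, 13, 15, 18]; color 3: [8, 11, 14, 20].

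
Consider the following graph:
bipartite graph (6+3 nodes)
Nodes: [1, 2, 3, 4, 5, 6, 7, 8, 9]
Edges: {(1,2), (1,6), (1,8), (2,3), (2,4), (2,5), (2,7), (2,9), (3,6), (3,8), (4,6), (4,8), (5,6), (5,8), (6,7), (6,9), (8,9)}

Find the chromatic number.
Clique number ω(G) = 2 (lower bound: χ ≥ ω).
The graph is bipartite (no odd cycle), so 2 colors suffice: χ(G) = 2.
A valid 2-coloring: color 1: [2, 6, 8]; color 2: [1, 3, 4, 5, 7, 9].

χ(G) = 2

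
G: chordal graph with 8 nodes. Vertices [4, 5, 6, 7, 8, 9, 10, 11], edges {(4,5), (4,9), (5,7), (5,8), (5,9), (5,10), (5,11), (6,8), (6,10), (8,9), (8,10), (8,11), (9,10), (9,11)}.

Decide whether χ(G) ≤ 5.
Yes, G is 5-colorable

A valid 5-coloring: color 1: [5, 6]; color 2: [4, 7, 8]; color 3: [9]; color 4: [10, 11].
(χ(G) = 4 ≤ 5.)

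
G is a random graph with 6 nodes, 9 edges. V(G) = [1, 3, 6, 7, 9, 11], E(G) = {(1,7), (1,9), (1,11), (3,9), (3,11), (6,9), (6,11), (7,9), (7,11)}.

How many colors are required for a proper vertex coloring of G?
χ(G) = 3

Clique number ω(G) = 3 (lower bound: χ ≥ ω).
The clique on [1, 7, 9] has size 3, forcing χ ≥ 3, and the coloring below uses 3 colors, so χ(G) = 3.
A valid 3-coloring: color 1: [9, 11]; color 2: [3, 6, 7]; color 3: [1].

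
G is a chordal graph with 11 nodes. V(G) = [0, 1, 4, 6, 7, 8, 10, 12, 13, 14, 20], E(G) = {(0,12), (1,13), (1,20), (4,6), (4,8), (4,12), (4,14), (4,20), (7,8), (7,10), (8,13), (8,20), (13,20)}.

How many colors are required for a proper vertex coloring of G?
Clique number ω(G) = 3 (lower bound: χ ≥ ω).
The clique on [1, 13, 20] has size 3, forcing χ ≥ 3, and the coloring below uses 3 colors, so χ(G) = 3.
A valid 3-coloring: color 1: [0, 4, 7, 13]; color 2: [1, 6, 8, 10, 12, 14]; color 3: [20].

χ(G) = 3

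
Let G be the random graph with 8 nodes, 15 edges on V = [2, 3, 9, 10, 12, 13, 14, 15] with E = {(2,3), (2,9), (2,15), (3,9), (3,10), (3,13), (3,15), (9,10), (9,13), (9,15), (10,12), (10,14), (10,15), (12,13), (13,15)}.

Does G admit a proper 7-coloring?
Yes, G is 7-colorable

A valid 7-coloring: color 1: [9, 12, 14]; color 2: [2, 10, 13]; color 3: [15]; color 4: [3].
(χ(G) = 4 ≤ 7.)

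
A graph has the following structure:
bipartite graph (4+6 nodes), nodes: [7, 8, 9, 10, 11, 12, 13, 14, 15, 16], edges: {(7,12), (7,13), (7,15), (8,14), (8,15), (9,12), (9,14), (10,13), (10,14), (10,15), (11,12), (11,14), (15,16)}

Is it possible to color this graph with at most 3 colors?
A valid 3-coloring: color 1: [12, 13, 14, 15]; color 2: [7, 8, 9, 10, 11, 16].
(χ(G) = 2 ≤ 3.)

Yes, G is 3-colorable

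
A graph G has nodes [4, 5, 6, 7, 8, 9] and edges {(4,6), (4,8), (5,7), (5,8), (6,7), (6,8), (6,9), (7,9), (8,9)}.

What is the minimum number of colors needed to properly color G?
Clique number ω(G) = 3 (lower bound: χ ≥ ω).
The clique on [6, 8, 9] has size 3, forcing χ ≥ 3, and the coloring below uses 3 colors, so χ(G) = 3.
A valid 3-coloring: color 1: [7, 8]; color 2: [5, 6]; color 3: [4, 9].

χ(G) = 3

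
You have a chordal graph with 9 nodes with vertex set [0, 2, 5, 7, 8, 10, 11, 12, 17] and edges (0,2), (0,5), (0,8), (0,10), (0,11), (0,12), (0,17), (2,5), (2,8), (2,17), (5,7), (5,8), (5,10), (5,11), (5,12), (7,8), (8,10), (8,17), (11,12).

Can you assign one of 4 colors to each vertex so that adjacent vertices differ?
Yes, G is 4-colorable

A valid 4-coloring: color 1: [5, 17]; color 2: [0, 7]; color 3: [8, 12]; color 4: [2, 10, 11].
(χ(G) = 4 ≤ 4.)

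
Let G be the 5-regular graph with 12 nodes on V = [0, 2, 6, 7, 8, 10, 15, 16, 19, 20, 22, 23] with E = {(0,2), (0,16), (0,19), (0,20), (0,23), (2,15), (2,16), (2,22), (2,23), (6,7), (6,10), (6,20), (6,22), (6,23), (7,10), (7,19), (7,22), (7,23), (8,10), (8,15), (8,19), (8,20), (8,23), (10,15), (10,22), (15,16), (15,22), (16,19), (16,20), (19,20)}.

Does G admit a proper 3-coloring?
The clique on vertices [0, 16, 19, 20] has size 4 > 3, so it alone needs 4 colors.

No, G is not 3-colorable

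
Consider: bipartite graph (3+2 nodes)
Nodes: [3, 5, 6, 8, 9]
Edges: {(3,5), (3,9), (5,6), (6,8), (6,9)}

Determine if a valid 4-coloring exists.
Yes, G is 4-colorable

A valid 4-coloring: color 1: [3, 6]; color 2: [5, 8, 9].
(χ(G) = 2 ≤ 4.)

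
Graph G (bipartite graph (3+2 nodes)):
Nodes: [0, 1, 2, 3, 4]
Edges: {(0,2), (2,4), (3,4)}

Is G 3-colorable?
A valid 3-coloring: color 1: [0, 1, 4]; color 2: [2, 3].
(χ(G) = 2 ≤ 3.)

Yes, G is 3-colorable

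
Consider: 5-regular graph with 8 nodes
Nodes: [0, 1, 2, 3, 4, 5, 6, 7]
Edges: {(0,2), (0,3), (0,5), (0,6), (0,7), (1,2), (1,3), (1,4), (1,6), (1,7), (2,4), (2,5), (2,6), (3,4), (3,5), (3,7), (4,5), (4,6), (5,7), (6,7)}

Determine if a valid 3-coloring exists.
No, G is not 3-colorable

The clique on vertices [0, 3, 5, 7] has size 4 > 3, so it alone needs 4 colors.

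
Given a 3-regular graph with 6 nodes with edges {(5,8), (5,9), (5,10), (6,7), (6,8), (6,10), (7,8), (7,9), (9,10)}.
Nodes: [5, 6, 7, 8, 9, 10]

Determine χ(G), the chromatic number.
Clique number ω(G) = 3 (lower bound: χ ≥ ω).
The clique on [5, 9, 10] has size 3, forcing χ ≥ 3, and the coloring below uses 3 colors, so χ(G) = 3.
A valid 3-coloring: color 1: [6, 9]; color 2: [5, 7]; color 3: [8, 10].

χ(G) = 3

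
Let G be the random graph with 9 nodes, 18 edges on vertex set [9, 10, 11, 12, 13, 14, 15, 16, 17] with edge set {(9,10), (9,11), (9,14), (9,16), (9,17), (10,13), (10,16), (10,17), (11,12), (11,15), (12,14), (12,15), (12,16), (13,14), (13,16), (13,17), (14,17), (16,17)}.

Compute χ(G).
χ(G) = 4

Clique number ω(G) = 4 (lower bound: χ ≥ ω).
The clique on [9, 10, 16, 17] has size 4, forcing χ ≥ 4, and the coloring below uses 4 colors, so χ(G) = 4.
A valid 4-coloring: color 1: [9, 12, 13]; color 2: [14, 15, 16]; color 3: [11, 17]; color 4: [10].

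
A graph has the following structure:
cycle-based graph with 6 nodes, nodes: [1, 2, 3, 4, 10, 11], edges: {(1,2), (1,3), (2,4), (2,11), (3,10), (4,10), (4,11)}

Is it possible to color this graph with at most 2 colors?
No, G is not 2-colorable

The clique on vertices [2, 4, 11] has size 3 > 2, so it alone needs 3 colors.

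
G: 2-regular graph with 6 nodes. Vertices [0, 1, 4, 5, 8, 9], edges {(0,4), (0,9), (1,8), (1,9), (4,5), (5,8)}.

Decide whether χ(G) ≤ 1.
No, G is not 1-colorable

Edge (0,9) forces its endpoints to differ, so 1 color is not enough.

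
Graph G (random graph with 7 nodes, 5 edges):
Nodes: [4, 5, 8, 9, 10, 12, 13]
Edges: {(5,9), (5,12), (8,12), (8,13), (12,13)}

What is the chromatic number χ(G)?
Clique number ω(G) = 3 (lower bound: χ ≥ ω).
The clique on [8, 12, 13] has size 3, forcing χ ≥ 3, and the coloring below uses 3 colors, so χ(G) = 3.
A valid 3-coloring: color 1: [4, 9, 10, 12]; color 2: [5, 13]; color 3: [8].

χ(G) = 3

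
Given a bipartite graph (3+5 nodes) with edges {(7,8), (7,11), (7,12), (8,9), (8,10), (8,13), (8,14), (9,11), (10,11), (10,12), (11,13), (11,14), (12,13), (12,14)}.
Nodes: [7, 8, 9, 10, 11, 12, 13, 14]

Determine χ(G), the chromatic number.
Clique number ω(G) = 2 (lower bound: χ ≥ ω).
The graph is bipartite (no odd cycle), so 2 colors suffice: χ(G) = 2.
A valid 2-coloring: color 1: [8, 11, 12]; color 2: [7, 9, 10, 13, 14].

χ(G) = 2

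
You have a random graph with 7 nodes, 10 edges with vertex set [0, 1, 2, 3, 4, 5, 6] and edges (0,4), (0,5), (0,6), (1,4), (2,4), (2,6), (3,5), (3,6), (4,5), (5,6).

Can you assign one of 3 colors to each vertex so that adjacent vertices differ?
Yes, G is 3-colorable

A valid 3-coloring: color 1: [1, 2, 5]; color 2: [4, 6]; color 3: [0, 3].
(χ(G) = 3 ≤ 3.)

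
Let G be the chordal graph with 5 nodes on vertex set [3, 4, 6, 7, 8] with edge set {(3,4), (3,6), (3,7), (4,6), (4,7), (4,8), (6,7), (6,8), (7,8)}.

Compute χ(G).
Clique number ω(G) = 4 (lower bound: χ ≥ ω).
The clique on [4, 6, 7, 8] has size 4, forcing χ ≥ 4, and the coloring below uses 4 colors, so χ(G) = 4.
A valid 4-coloring: color 1: [6]; color 2: [7]; color 3: [4]; color 4: [3, 8].

χ(G) = 4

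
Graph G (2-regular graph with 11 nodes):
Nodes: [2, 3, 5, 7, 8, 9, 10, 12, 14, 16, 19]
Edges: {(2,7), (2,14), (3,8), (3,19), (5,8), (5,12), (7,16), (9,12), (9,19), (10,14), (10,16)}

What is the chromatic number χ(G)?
Clique number ω(G) = 2 (lower bound: χ ≥ ω).
Odd cycle [14, 10, 16, 7, 2] needs 3 colors (χ ≥ 3).
The coloring below uses 3 colors, so χ(G) = 3.
A valid 3-coloring: color 1: [3, 5, 7, 9, 14]; color 2: [2, 8, 12, 16, 19]; color 3: [10].

χ(G) = 3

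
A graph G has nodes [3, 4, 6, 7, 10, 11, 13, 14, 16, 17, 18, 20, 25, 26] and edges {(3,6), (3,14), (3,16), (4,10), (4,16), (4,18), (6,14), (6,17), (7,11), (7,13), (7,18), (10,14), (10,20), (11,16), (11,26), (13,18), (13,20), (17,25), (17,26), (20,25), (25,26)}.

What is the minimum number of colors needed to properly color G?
Clique number ω(G) = 3 (lower bound: χ ≥ ω).
The clique on [3, 6, 14] has size 3, forcing χ ≥ 3, and the coloring below uses 3 colors, so χ(G) = 3.
A valid 3-coloring: color 1: [3, 4, 11, 13, 25]; color 2: [7, 14, 16, 17, 20]; color 3: [6, 10, 18, 26].

χ(G) = 3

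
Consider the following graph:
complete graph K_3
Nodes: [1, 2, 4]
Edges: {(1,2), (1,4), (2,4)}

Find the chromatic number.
Clique number ω(G) = 3 (lower bound: χ ≥ ω).
The clique on [1, 2, 4] has size 3, forcing χ ≥ 3, and the coloring below uses 3 colors, so χ(G) = 3.
A valid 3-coloring: color 1: [4]; color 2: [1]; color 3: [2].

χ(G) = 3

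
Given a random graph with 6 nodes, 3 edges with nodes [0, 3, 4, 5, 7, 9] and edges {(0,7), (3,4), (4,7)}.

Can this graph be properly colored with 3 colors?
Yes, G is 3-colorable

A valid 3-coloring: color 1: [3, 5, 7, 9]; color 2: [0, 4].
(χ(G) = 2 ≤ 3.)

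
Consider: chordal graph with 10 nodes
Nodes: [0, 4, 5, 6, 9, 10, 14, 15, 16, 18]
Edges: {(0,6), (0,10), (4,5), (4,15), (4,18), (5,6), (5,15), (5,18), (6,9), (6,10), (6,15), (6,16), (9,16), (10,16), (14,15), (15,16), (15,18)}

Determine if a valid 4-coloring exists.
A valid 4-coloring: color 1: [6, 14, 18]; color 2: [9, 10, 15]; color 3: [0, 5, 16]; color 4: [4].
(χ(G) = 4 ≤ 4.)

Yes, G is 4-colorable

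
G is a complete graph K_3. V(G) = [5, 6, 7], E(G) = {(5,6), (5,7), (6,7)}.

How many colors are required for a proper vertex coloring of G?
χ(G) = 3

Clique number ω(G) = 3 (lower bound: χ ≥ ω).
The clique on [5, 6, 7] has size 3, forcing χ ≥ 3, and the coloring below uses 3 colors, so χ(G) = 3.
A valid 3-coloring: color 1: [5]; color 2: [7]; color 3: [6].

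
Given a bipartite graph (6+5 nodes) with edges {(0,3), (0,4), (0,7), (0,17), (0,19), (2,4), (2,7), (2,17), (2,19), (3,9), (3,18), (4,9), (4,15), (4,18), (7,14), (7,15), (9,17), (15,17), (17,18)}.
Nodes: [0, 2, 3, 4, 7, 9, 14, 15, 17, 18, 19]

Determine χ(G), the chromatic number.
χ(G) = 2

Clique number ω(G) = 2 (lower bound: χ ≥ ω).
The graph is bipartite (no odd cycle), so 2 colors suffice: χ(G) = 2.
A valid 2-coloring: color 1: [0, 2, 9, 14, 15, 18]; color 2: [3, 4, 7, 17, 19].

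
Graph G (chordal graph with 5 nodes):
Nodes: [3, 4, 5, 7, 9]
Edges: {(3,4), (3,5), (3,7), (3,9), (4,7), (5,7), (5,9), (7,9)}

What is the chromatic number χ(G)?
χ(G) = 4

Clique number ω(G) = 4 (lower bound: χ ≥ ω).
The clique on [3, 5, 7, 9] has size 4, forcing χ ≥ 4, and the coloring below uses 4 colors, so χ(G) = 4.
A valid 4-coloring: color 1: [3]; color 2: [7]; color 3: [4, 5]; color 4: [9].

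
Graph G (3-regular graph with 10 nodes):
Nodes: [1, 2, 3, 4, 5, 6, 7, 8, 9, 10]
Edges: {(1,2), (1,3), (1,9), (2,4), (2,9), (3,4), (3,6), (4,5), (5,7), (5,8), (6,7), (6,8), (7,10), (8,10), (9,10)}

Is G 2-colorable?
No, G is not 2-colorable

The clique on vertices [1, 2, 9] has size 3 > 2, so it alone needs 3 colors.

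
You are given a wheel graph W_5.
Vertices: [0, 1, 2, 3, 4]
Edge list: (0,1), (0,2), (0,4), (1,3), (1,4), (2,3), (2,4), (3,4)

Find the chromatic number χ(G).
Clique number ω(G) = 3 (lower bound: χ ≥ ω).
The clique on [0, 1, 4] has size 3, forcing χ ≥ 3, and the coloring below uses 3 colors, so χ(G) = 3.
A valid 3-coloring: color 1: [4]; color 2: [1, 2]; color 3: [0, 3].

χ(G) = 3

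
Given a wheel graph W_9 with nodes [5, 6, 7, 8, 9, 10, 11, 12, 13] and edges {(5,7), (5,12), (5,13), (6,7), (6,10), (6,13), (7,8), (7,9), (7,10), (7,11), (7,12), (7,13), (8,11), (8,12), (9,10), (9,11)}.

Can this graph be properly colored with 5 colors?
Yes, G is 5-colorable

A valid 5-coloring: color 1: [7]; color 2: [10, 11, 12, 13]; color 3: [5, 6, 8, 9].
(χ(G) = 3 ≤ 5.)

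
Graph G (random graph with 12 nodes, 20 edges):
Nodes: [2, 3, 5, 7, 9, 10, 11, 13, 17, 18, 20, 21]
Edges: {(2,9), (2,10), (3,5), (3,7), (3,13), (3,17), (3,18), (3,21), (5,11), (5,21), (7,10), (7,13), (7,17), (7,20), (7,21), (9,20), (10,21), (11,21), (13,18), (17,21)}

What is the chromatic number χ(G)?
χ(G) = 4

Clique number ω(G) = 4 (lower bound: χ ≥ ω).
The clique on [3, 7, 17, 21] has size 4, forcing χ ≥ 4, and the coloring below uses 4 colors, so χ(G) = 4.
A valid 4-coloring: color 1: [3, 10, 11, 20]; color 2: [2, 13, 21]; color 3: [5, 7, 9, 18]; color 4: [17].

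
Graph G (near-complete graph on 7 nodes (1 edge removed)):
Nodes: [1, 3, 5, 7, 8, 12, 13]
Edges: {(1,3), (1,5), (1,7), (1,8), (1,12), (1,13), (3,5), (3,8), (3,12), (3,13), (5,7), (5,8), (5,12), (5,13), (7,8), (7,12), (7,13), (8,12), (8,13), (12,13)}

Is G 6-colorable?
Yes, G is 6-colorable

A valid 6-coloring: color 1: [5]; color 2: [13]; color 3: [8]; color 4: [1]; color 5: [12]; color 6: [3, 7].
(χ(G) = 6 ≤ 6.)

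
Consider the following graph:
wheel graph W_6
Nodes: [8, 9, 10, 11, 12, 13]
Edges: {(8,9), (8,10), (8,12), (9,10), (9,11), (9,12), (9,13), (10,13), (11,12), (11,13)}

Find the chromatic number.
Clique number ω(G) = 3 (lower bound: χ ≥ ω).
Odd cycle [12, 11, 13, 10, 8] needs 3 colors (χ ≥ 3).
Vertex 9 is adjacent to every vertex of [8, 10, 11, 12, 13], which already need 3 colors among themselves, so 9 needs a new color (χ ≥ 4).
The coloring below uses 4 colors, so χ(G) = 4.
A valid 4-coloring: color 1: [9]; color 2: [10, 12]; color 3: [8, 11]; color 4: [13].

χ(G) = 4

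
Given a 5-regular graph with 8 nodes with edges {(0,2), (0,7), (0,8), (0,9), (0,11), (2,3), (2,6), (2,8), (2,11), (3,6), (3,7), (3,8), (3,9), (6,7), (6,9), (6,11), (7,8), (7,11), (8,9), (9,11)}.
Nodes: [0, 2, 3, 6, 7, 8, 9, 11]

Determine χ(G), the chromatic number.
Clique number ω(G) = 3 (lower bound: χ ≥ ω).
Odd cycle [11, 6, 3, 8, 0] needs 3 colors (χ ≥ 3).
Vertex 2 is adjacent to every vertex of [0, 3, 6, 8, 11], which already need 3 colors among themselves, so 2 needs a new color (χ ≥ 4).
The coloring below uses 4 colors, so χ(G) = 4.
A valid 4-coloring: color 1: [6, 8]; color 2: [2, 7, 9]; color 3: [0, 3]; color 4: [11].

χ(G) = 4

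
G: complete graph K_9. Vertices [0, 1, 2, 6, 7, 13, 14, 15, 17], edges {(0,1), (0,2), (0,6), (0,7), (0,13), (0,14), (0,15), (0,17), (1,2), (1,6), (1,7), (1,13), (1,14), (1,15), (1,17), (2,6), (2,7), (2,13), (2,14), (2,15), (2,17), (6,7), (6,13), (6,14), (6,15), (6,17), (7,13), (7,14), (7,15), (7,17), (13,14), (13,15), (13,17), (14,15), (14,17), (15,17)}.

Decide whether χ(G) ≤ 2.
The clique on vertices [0, 1, 2, 6, 7, 13, 14, 15, 17] has size 9 > 2, so it alone needs 9 colors.

No, G is not 2-colorable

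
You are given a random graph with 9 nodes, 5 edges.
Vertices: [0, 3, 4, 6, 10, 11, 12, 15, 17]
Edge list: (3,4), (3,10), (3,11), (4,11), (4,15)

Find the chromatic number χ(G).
Clique number ω(G) = 3 (lower bound: χ ≥ ω).
The clique on [3, 4, 11] has size 3, forcing χ ≥ 3, and the coloring below uses 3 colors, so χ(G) = 3.
A valid 3-coloring: color 1: [0, 3, 6, 12, 15, 17]; color 2: [4, 10]; color 3: [11].

χ(G) = 3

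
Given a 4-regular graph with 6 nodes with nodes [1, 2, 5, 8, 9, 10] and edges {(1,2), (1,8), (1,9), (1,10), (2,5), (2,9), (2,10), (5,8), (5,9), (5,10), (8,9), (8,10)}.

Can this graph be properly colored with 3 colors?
A valid 3-coloring: color 1: [9, 10]; color 2: [2, 8]; color 3: [1, 5].
(χ(G) = 3 ≤ 3.)

Yes, G is 3-colorable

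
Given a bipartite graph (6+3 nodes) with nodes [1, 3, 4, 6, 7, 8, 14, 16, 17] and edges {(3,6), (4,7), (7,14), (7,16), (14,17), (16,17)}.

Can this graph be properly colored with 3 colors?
A valid 3-coloring: color 1: [1, 6, 7, 8, 17]; color 2: [3, 4, 14, 16].
(χ(G) = 2 ≤ 3.)

Yes, G is 3-colorable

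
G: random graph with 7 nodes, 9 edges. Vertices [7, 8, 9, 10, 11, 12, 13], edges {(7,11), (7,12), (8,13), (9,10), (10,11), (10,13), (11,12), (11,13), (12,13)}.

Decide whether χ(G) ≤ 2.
No, G is not 2-colorable

The clique on vertices [10, 11, 13] has size 3 > 2, so it alone needs 3 colors.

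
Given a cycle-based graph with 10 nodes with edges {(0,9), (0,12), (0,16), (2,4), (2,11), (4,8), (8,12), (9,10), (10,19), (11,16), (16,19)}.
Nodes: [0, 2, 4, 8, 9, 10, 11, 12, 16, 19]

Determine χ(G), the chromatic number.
Clique number ω(G) = 2 (lower bound: χ ≥ ω).
Odd cycle [9, 10, 19, 16, 0] needs 3 colors (χ ≥ 3).
The coloring below uses 3 colors, so χ(G) = 3.
A valid 3-coloring: color 1: [0, 8, 10, 11]; color 2: [2, 9, 12, 16]; color 3: [4, 19].

χ(G) = 3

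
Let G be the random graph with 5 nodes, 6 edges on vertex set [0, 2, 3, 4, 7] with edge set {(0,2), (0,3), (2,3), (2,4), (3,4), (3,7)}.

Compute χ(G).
Clique number ω(G) = 3 (lower bound: χ ≥ ω).
The clique on [0, 2, 3] has size 3, forcing χ ≥ 3, and the coloring below uses 3 colors, so χ(G) = 3.
A valid 3-coloring: color 1: [3]; color 2: [2, 7]; color 3: [0, 4].

χ(G) = 3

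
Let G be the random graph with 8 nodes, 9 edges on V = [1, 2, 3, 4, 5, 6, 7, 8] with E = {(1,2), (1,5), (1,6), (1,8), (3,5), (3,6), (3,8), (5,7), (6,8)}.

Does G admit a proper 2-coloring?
The clique on vertices [1, 6, 8] has size 3 > 2, so it alone needs 3 colors.

No, G is not 2-colorable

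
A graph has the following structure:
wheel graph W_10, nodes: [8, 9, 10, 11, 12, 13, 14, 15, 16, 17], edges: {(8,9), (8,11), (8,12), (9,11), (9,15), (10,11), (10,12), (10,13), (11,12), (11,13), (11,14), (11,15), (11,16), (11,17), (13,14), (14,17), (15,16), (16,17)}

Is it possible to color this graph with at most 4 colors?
A valid 4-coloring: color 1: [11]; color 2: [8, 13, 15, 17]; color 3: [9, 10, 14, 16]; color 4: [12].
(χ(G) = 4 ≤ 4.)

Yes, G is 4-colorable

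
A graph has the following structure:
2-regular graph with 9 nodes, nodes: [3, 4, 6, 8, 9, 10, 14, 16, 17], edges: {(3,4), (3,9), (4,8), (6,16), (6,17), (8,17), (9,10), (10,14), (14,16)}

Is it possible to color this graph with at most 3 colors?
Yes, G is 3-colorable

A valid 3-coloring: color 1: [3, 6, 8, 14]; color 2: [4, 9, 16, 17]; color 3: [10].
(χ(G) = 3 ≤ 3.)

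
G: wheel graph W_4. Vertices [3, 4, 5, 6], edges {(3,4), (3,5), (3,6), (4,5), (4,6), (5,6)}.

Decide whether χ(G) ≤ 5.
A valid 5-coloring: color 1: [3]; color 2: [5]; color 3: [4]; color 4: [6].
(χ(G) = 4 ≤ 5.)

Yes, G is 5-colorable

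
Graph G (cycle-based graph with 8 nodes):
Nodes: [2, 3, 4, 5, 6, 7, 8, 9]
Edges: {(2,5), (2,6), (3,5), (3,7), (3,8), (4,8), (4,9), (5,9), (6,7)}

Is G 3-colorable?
A valid 3-coloring: color 1: [3, 6, 9]; color 2: [4, 5, 7]; color 3: [2, 8].
(χ(G) = 3 ≤ 3.)

Yes, G is 3-colorable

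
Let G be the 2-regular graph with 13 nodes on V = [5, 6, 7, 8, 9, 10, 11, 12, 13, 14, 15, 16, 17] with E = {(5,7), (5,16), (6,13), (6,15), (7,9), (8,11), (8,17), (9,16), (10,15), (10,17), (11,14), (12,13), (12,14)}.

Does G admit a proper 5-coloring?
Yes, G is 5-colorable

A valid 5-coloring: color 1: [5, 6, 8, 9, 10, 14]; color 2: [7, 11, 13, 15, 16, 17]; color 3: [12].
(χ(G) = 3 ≤ 5.)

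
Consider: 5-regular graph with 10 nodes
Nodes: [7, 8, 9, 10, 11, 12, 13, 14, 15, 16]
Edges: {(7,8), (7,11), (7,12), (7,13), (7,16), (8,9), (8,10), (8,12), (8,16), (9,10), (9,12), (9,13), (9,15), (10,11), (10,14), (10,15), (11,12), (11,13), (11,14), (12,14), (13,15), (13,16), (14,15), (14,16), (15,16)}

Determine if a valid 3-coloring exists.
No, G is not 3-colorable

Odd cycle [8, 16, 13, 11, 12] needs 3 colors (χ ≥ 3).
Vertex 7 is adjacent to every vertex of [8, 11, 12, 13, 16], which already need 3 colors among themselves, so 7 needs a new color (χ ≥ 4).
Hence χ(G) ≥ 4 > 3, so no proper 3-coloring exists.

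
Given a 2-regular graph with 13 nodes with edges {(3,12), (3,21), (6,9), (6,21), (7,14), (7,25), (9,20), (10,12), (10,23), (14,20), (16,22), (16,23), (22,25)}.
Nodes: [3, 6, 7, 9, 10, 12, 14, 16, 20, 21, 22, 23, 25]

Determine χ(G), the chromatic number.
Clique number ω(G) = 2 (lower bound: χ ≥ ω).
Odd cycle [21, 3, 12, 10, 23, 16, 22, 25, 7, 14, 20, 9, 6] needs 3 colors (χ ≥ 3).
The coloring below uses 3 colors, so χ(G) = 3.
A valid 3-coloring: color 1: [9, 10, 14, 16, 21, 25]; color 2: [6, 7, 12, 20, 22, 23]; color 3: [3].

χ(G) = 3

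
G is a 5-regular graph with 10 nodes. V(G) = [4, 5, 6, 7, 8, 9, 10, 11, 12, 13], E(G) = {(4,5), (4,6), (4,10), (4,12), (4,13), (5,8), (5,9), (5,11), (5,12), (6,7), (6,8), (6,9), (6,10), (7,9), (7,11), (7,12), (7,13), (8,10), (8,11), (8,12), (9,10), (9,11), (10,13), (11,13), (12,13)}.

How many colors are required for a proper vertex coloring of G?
χ(G) = 4

Clique number ω(G) = 3 (lower bound: χ ≥ ω).
Suppose a proper 3-coloring c exists. The clique [4, 5, 12] takes 3 distinct colors; by symmetry let c(4) = 1, c(5) = 2, c(12) = 3.
- Vertex 8: neighbors [5, 12] already have colors [2, 3] ⇒ c(8) = 1.
- Vertex 11: neighbors [8, 5] already have colors [1, 2] ⇒ c(11) = 3.
- Vertex 9: neighbors [5, 11] already have colors [2, 3] ⇒ c(9) = 1.
- Vertex 7: neighbors [9, 11] already have colors [1, 3] ⇒ c(7) = 2.
- Vertex 13: neighbors [4, 7, 11] already have colors [1, 2, 3] — all 3 colors blocked. Contradiction.
The forced assignments end in a contradiction, so G has no proper 3-coloring (χ ≥ 4).
The coloring below uses 4 colors, so χ(G) = 4.
A valid 4-coloring: color 1: [10, 11, 12]; color 2: [4, 7, 8]; color 3: [5, 6, 13]; color 4: [9].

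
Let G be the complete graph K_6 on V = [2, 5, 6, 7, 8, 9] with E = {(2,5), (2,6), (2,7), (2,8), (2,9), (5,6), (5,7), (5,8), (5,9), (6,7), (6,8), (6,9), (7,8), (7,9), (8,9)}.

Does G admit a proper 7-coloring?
A valid 7-coloring: color 1: [2]; color 2: [7]; color 3: [6]; color 4: [8]; color 5: [9]; color 6: [5].
(χ(G) = 6 ≤ 7.)

Yes, G is 7-colorable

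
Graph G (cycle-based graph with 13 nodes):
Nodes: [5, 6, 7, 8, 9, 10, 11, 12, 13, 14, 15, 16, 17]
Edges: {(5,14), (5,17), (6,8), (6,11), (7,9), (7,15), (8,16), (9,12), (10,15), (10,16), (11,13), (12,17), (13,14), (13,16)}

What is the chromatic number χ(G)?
χ(G) = 3

Clique number ω(G) = 2 (lower bound: χ ≥ ω).
Odd cycle [11, 6, 8, 16, 13] needs 3 colors (χ ≥ 3).
The coloring below uses 3 colors, so χ(G) = 3.
A valid 3-coloring: color 1: [5, 6, 7, 10, 12, 13]; color 2: [9, 11, 14, 15, 16, 17]; color 3: [8].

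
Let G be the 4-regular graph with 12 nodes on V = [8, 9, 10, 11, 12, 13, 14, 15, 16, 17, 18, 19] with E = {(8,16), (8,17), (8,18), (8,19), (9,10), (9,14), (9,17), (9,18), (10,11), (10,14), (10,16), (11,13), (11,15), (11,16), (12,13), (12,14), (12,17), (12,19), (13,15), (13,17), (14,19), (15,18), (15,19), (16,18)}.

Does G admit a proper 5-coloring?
Yes, G is 5-colorable

A valid 5-coloring: color 1: [9, 12, 15, 16]; color 2: [10, 17, 18, 19]; color 3: [8, 11, 14]; color 4: [13].
(χ(G) = 3 ≤ 5.)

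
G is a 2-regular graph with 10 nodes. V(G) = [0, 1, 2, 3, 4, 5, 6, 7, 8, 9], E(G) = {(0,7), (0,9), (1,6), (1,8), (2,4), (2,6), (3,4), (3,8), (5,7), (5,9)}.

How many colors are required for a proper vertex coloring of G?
Clique number ω(G) = 2 (lower bound: χ ≥ ω).
The graph is bipartite (no odd cycle), so 2 colors suffice: χ(G) = 2.
A valid 2-coloring: color 1: [4, 6, 7, 8, 9]; color 2: [0, 1, 2, 3, 5].

χ(G) = 2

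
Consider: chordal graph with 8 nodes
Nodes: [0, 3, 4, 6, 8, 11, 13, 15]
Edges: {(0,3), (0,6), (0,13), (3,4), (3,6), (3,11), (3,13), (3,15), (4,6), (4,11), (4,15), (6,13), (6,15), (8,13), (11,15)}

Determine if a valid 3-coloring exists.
The clique on vertices [3, 4, 11, 15] has size 4 > 3, so it alone needs 4 colors.

No, G is not 3-colorable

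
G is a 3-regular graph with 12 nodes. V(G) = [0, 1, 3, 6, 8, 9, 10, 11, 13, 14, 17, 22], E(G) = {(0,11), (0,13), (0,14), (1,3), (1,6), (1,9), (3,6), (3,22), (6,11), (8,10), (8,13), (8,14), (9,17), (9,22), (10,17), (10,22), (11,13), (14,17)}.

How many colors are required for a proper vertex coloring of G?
χ(G) = 3

Clique number ω(G) = 3 (lower bound: χ ≥ ω).
The clique on [0, 11, 13] has size 3, forcing χ ≥ 3, and the coloring below uses 3 colors, so χ(G) = 3.
A valid 3-coloring: color 1: [0, 6, 8, 17, 22]; color 2: [1, 10, 13, 14]; color 3: [3, 9, 11].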